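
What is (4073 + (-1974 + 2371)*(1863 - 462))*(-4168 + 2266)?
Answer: -1065633540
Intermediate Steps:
(4073 + (-1974 + 2371)*(1863 - 462))*(-4168 + 2266) = (4073 + 397*1401)*(-1902) = (4073 + 556197)*(-1902) = 560270*(-1902) = -1065633540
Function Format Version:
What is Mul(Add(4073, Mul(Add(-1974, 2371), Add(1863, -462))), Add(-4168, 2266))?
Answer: -1065633540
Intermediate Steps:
Mul(Add(4073, Mul(Add(-1974, 2371), Add(1863, -462))), Add(-4168, 2266)) = Mul(Add(4073, Mul(397, 1401)), -1902) = Mul(Add(4073, 556197), -1902) = Mul(560270, -1902) = -1065633540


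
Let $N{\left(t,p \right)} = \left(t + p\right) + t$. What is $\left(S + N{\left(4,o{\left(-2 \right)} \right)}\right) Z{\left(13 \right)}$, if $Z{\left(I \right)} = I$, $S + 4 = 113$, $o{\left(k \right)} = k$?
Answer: $1495$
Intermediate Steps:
$N{\left(t,p \right)} = p + 2 t$ ($N{\left(t,p \right)} = \left(p + t\right) + t = p + 2 t$)
$S = 109$ ($S = -4 + 113 = 109$)
$\left(S + N{\left(4,o{\left(-2 \right)} \right)}\right) Z{\left(13 \right)} = \left(109 + \left(-2 + 2 \cdot 4\right)\right) 13 = \left(109 + \left(-2 + 8\right)\right) 13 = \left(109 + 6\right) 13 = 115 \cdot 13 = 1495$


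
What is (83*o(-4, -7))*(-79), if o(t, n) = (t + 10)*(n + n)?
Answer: 550788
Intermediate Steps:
o(t, n) = 2*n*(10 + t) (o(t, n) = (10 + t)*(2*n) = 2*n*(10 + t))
(83*o(-4, -7))*(-79) = (83*(2*(-7)*(10 - 4)))*(-79) = (83*(2*(-7)*6))*(-79) = (83*(-84))*(-79) = -6972*(-79) = 550788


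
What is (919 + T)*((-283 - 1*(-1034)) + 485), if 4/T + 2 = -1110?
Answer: 157887258/139 ≈ 1.1359e+6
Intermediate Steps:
T = -1/278 (T = 4/(-2 - 1110) = 4/(-1112) = 4*(-1/1112) = -1/278 ≈ -0.0035971)
(919 + T)*((-283 - 1*(-1034)) + 485) = (919 - 1/278)*((-283 - 1*(-1034)) + 485) = 255481*((-283 + 1034) + 485)/278 = 255481*(751 + 485)/278 = (255481/278)*1236 = 157887258/139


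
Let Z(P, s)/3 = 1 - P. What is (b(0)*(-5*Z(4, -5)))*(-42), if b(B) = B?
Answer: 0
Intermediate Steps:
Z(P, s) = 3 - 3*P (Z(P, s) = 3*(1 - P) = 3 - 3*P)
(b(0)*(-5*Z(4, -5)))*(-42) = (0*(-5*(3 - 3*4)))*(-42) = (0*(-5*(3 - 12)))*(-42) = (0*(-5*(-9)))*(-42) = (0*45)*(-42) = 0*(-42) = 0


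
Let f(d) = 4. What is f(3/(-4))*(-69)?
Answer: -276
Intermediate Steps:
f(3/(-4))*(-69) = 4*(-69) = -276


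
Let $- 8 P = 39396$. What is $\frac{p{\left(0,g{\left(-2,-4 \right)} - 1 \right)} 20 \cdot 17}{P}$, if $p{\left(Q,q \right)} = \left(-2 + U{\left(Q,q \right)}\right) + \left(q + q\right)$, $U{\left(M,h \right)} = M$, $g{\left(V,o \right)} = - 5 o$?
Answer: $- \frac{8160}{3283} \approx -2.4855$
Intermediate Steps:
$P = - \frac{9849}{2}$ ($P = \left(- \frac{1}{8}\right) 39396 = - \frac{9849}{2} \approx -4924.5$)
$p{\left(Q,q \right)} = -2 + Q + 2 q$ ($p{\left(Q,q \right)} = \left(-2 + Q\right) + \left(q + q\right) = \left(-2 + Q\right) + 2 q = -2 + Q + 2 q$)
$\frac{p{\left(0,g{\left(-2,-4 \right)} - 1 \right)} 20 \cdot 17}{P} = \frac{\left(-2 + 0 + 2 \left(\left(-5\right) \left(-4\right) - 1\right)\right) 20 \cdot 17}{- \frac{9849}{2}} = \left(-2 + 0 + 2 \left(20 - 1\right)\right) 20 \cdot 17 \left(- \frac{2}{9849}\right) = \left(-2 + 0 + 2 \cdot 19\right) 20 \cdot 17 \left(- \frac{2}{9849}\right) = \left(-2 + 0 + 38\right) 20 \cdot 17 \left(- \frac{2}{9849}\right) = 36 \cdot 20 \cdot 17 \left(- \frac{2}{9849}\right) = 720 \cdot 17 \left(- \frac{2}{9849}\right) = 12240 \left(- \frac{2}{9849}\right) = - \frac{8160}{3283}$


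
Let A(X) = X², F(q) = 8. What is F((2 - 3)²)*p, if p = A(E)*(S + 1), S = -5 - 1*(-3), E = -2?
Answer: -32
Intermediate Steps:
S = -2 (S = -5 + 3 = -2)
p = -4 (p = (-2)²*(-2 + 1) = 4*(-1) = -4)
F((2 - 3)²)*p = 8*(-4) = -32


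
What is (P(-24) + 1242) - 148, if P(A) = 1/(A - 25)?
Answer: 53605/49 ≈ 1094.0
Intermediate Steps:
P(A) = 1/(-25 + A)
(P(-24) + 1242) - 148 = (1/(-25 - 24) + 1242) - 148 = (1/(-49) + 1242) - 148 = (-1/49 + 1242) - 148 = 60857/49 - 148 = 53605/49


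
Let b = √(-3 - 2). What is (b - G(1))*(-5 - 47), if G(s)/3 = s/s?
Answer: 156 - 52*I*√5 ≈ 156.0 - 116.28*I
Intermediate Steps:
G(s) = 3 (G(s) = 3*(s/s) = 3*1 = 3)
b = I*√5 (b = √(-5) = I*√5 ≈ 2.2361*I)
(b - G(1))*(-5 - 47) = (I*√5 - 1*3)*(-5 - 47) = (I*√5 - 3)*(-52) = (-3 + I*√5)*(-52) = 156 - 52*I*√5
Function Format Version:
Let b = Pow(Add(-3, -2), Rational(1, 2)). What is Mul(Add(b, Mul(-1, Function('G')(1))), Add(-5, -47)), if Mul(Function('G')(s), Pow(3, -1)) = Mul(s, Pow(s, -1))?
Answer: Add(156, Mul(-52, I, Pow(5, Rational(1, 2)))) ≈ Add(156.00, Mul(-116.28, I))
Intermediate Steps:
Function('G')(s) = 3 (Function('G')(s) = Mul(3, Mul(s, Pow(s, -1))) = Mul(3, 1) = 3)
b = Mul(I, Pow(5, Rational(1, 2))) (b = Pow(-5, Rational(1, 2)) = Mul(I, Pow(5, Rational(1, 2))) ≈ Mul(2.2361, I))
Mul(Add(b, Mul(-1, Function('G')(1))), Add(-5, -47)) = Mul(Add(Mul(I, Pow(5, Rational(1, 2))), Mul(-1, 3)), Add(-5, -47)) = Mul(Add(Mul(I, Pow(5, Rational(1, 2))), -3), -52) = Mul(Add(-3, Mul(I, Pow(5, Rational(1, 2)))), -52) = Add(156, Mul(-52, I, Pow(5, Rational(1, 2))))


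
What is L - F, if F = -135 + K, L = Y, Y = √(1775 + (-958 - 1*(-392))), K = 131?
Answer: 4 + √1209 ≈ 38.771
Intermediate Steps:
Y = √1209 (Y = √(1775 + (-958 + 392)) = √(1775 - 566) = √1209 ≈ 34.771)
L = √1209 ≈ 34.771
F = -4 (F = -135 + 131 = -4)
L - F = √1209 - 1*(-4) = √1209 + 4 = 4 + √1209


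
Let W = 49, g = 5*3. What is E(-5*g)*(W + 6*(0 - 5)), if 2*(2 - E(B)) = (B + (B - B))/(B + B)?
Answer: 133/4 ≈ 33.250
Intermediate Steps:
g = 15
E(B) = 7/4 (E(B) = 2 - (B + (B - B))/(2*(B + B)) = 2 - (B + 0)/(2*(2*B)) = 2 - B*1/(2*B)/2 = 2 - 1/2*1/2 = 2 - 1/4 = 7/4)
E(-5*g)*(W + 6*(0 - 5)) = 7*(49 + 6*(0 - 5))/4 = 7*(49 + 6*(-5))/4 = 7*(49 - 30)/4 = (7/4)*19 = 133/4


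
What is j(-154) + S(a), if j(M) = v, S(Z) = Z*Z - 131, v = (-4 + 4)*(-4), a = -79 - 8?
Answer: 7438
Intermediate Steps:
a = -87
v = 0 (v = 0*(-4) = 0)
S(Z) = -131 + Z**2 (S(Z) = Z**2 - 131 = -131 + Z**2)
j(M) = 0
j(-154) + S(a) = 0 + (-131 + (-87)**2) = 0 + (-131 + 7569) = 0 + 7438 = 7438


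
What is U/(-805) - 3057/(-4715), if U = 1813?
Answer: -7562/4715 ≈ -1.6038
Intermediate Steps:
U/(-805) - 3057/(-4715) = 1813/(-805) - 3057/(-4715) = 1813*(-1/805) - 3057*(-1/4715) = -259/115 + 3057/4715 = -7562/4715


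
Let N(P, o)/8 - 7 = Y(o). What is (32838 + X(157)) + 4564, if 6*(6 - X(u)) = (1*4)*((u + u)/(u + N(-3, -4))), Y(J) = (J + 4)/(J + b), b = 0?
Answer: 23903084/639 ≈ 37407.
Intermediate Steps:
Y(J) = (4 + J)/J (Y(J) = (J + 4)/(J + 0) = (4 + J)/J)
N(P, o) = 56 + 8*(4 + o)/o (N(P, o) = 56 + 8*((4 + o)/o) = 56 + 8*(4 + o)/o)
X(u) = 6 - 4*u/(3*(56 + u)) (X(u) = 6 - 1*4*(u + u)/(u + (64 + 32/(-4)))/6 = 6 - 2*(2*u)/(u + (64 + 32*(-¼)))/3 = 6 - 2*(2*u)/(u + (64 - 8))/3 = 6 - 2*(2*u)/(u + 56)/3 = 6 - 2*(2*u)/(56 + u)/3 = 6 - 2*2*u/(56 + u)/3 = 6 - 4*u/(3*(56 + u)))
(32838 + X(157)) + 4564 = (32838 + 14*(72 + 157)/(3*(56 + 157))) + 4564 = (32838 + (14/3)*229/213) + 4564 = (32838 + (14/3)*(1/213)*229) + 4564 = (32838 + 3206/639) + 4564 = 20986688/639 + 4564 = 23903084/639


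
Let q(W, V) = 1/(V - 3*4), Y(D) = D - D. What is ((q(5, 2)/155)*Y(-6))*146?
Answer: 0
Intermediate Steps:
Y(D) = 0
q(W, V) = 1/(-12 + V) (q(W, V) = 1/(V - 12) = 1/(-12 + V))
((q(5, 2)/155)*Y(-6))*146 = ((1/((-12 + 2)*155))*0)*146 = (((1/155)/(-10))*0)*146 = (-⅒*1/155*0)*146 = -1/1550*0*146 = 0*146 = 0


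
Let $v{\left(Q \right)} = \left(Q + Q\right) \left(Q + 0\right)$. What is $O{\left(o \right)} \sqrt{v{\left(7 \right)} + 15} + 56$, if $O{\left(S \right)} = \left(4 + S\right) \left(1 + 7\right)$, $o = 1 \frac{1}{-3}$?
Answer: $56 + \frac{88 \sqrt{113}}{3} \approx 367.82$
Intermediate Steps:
$v{\left(Q \right)} = 2 Q^{2}$ ($v{\left(Q \right)} = 2 Q Q = 2 Q^{2}$)
$o = - \frac{1}{3}$ ($o = 1 \left(- \frac{1}{3}\right) = - \frac{1}{3} \approx -0.33333$)
$O{\left(S \right)} = 32 + 8 S$ ($O{\left(S \right)} = \left(4 + S\right) 8 = 32 + 8 S$)
$O{\left(o \right)} \sqrt{v{\left(7 \right)} + 15} + 56 = \left(32 + 8 \left(- \frac{1}{3}\right)\right) \sqrt{2 \cdot 7^{2} + 15} + 56 = \left(32 - \frac{8}{3}\right) \sqrt{2 \cdot 49 + 15} + 56 = \frac{88 \sqrt{98 + 15}}{3} + 56 = \frac{88 \sqrt{113}}{3} + 56 = 56 + \frac{88 \sqrt{113}}{3}$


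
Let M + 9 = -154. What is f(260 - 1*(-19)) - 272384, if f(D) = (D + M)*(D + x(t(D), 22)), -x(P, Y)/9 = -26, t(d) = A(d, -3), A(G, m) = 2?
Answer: -212876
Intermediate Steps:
M = -163 (M = -9 - 154 = -163)
t(d) = 2
x(P, Y) = 234 (x(P, Y) = -9*(-26) = 234)
f(D) = (-163 + D)*(234 + D) (f(D) = (D - 163)*(D + 234) = (-163 + D)*(234 + D))
f(260 - 1*(-19)) - 272384 = (-38142 + (260 - 1*(-19))² + 71*(260 - 1*(-19))) - 272384 = (-38142 + (260 + 19)² + 71*(260 + 19)) - 272384 = (-38142 + 279² + 71*279) - 272384 = (-38142 + 77841 + 19809) - 272384 = 59508 - 272384 = -212876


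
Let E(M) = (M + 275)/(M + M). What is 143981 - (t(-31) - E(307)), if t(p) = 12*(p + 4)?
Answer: 44301926/307 ≈ 1.4431e+5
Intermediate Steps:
t(p) = 48 + 12*p (t(p) = 12*(4 + p) = 48 + 12*p)
E(M) = (275 + M)/(2*M) (E(M) = (275 + M)/((2*M)) = (275 + M)*(1/(2*M)) = (275 + M)/(2*M))
143981 - (t(-31) - E(307)) = 143981 - ((48 + 12*(-31)) - (275 + 307)/(2*307)) = 143981 - ((48 - 372) - 582/(2*307)) = 143981 - (-324 - 1*291/307) = 143981 - (-324 - 291/307) = 143981 - 1*(-99759/307) = 143981 + 99759/307 = 44301926/307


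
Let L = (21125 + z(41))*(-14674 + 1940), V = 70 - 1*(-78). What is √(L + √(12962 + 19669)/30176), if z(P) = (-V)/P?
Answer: √(-15307021977491328 + 1886*√32631)/7544 ≈ 16400.0*I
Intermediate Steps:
V = 148 (V = 70 + 78 = 148)
z(P) = -148/P (z(P) = (-1*148)/P = -148/P)
L = -11027351118/41 (L = (21125 - 148/41)*(-14674 + 1940) = (21125 - 148*1/41)*(-12734) = (21125 - 148/41)*(-12734) = (865977/41)*(-12734) = -11027351118/41 ≈ -2.6896e+8)
√(L + √(12962 + 19669)/30176) = √(-11027351118/41 + √(12962 + 19669)/30176) = √(-11027351118/41 + √32631*(1/30176)) = √(-11027351118/41 + √32631/30176)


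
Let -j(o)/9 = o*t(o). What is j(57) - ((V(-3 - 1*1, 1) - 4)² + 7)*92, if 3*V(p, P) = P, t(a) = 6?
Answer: -44630/9 ≈ -4958.9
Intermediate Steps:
V(p, P) = P/3
j(o) = -54*o (j(o) = -9*o*6 = -54*o)
j(57) - ((V(-3 - 1*1, 1) - 4)² + 7)*92 = -54*57 - (((⅓)*1 - 4)² + 7)*92 = -3078 - ((⅓ - 4)² + 7)*92 = -3078 - ((-11/3)² + 7)*92 = -3078 - (121/9 + 7)*92 = -3078 - 184*92/9 = -3078 - 1*16928/9 = -3078 - 16928/9 = -44630/9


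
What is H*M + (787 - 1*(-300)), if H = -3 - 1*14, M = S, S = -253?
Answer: 5388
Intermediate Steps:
M = -253
H = -17 (H = -3 - 14 = -17)
H*M + (787 - 1*(-300)) = -17*(-253) + (787 - 1*(-300)) = 4301 + (787 + 300) = 4301 + 1087 = 5388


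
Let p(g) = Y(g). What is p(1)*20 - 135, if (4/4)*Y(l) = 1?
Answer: -115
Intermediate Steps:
Y(l) = 1
p(g) = 1
p(1)*20 - 135 = 1*20 - 135 = 20 - 135 = -115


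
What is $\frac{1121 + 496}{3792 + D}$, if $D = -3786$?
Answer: $\frac{539}{2} \approx 269.5$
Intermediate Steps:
$\frac{1121 + 496}{3792 + D} = \frac{1121 + 496}{3792 - 3786} = \frac{1617}{6} = 1617 \cdot \frac{1}{6} = \frac{539}{2}$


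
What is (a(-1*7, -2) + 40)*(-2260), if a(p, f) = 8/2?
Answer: -99440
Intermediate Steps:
a(p, f) = 4 (a(p, f) = 8*(1/2) = 4)
(a(-1*7, -2) + 40)*(-2260) = (4 + 40)*(-2260) = 44*(-2260) = -99440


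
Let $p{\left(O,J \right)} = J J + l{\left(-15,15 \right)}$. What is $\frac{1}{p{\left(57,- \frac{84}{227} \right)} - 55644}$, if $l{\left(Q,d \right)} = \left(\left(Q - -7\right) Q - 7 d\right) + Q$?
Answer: $- \frac{51529}{2867272620} \approx -1.7971 \cdot 10^{-5}$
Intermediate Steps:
$l{\left(Q,d \right)} = Q - 7 d + Q \left(7 + Q\right)$ ($l{\left(Q,d \right)} = \left(\left(Q + 7\right) Q - 7 d\right) + Q = \left(\left(7 + Q\right) Q - 7 d\right) + Q = \left(Q \left(7 + Q\right) - 7 d\right) + Q = \left(- 7 d + Q \left(7 + Q\right)\right) + Q = Q - 7 d + Q \left(7 + Q\right)$)
$p{\left(O,J \right)} = J^{2}$ ($p{\left(O,J \right)} = J J + \left(\left(-15\right)^{2} - 105 + 8 \left(-15\right)\right) = J^{2} - 0 = J^{2} + 0 = J^{2}$)
$\frac{1}{p{\left(57,- \frac{84}{227} \right)} - 55644} = \frac{1}{\left(- \frac{84}{227}\right)^{2} - 55644} = \frac{1}{\frac{7056}{51529} - 55644} = \frac{1}{- \frac{2867272620}{51529}} = - \frac{51529}{2867272620}$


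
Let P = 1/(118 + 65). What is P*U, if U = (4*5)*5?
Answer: 100/183 ≈ 0.54645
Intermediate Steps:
P = 1/183 ≈ 0.0054645
U = 100 (U = 20*5 = 100)
P*U = (1/183)*100 = 100/183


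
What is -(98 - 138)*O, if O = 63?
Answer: 2520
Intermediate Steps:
-(98 - 138)*O = -(98 - 138)*63 = -(-40)*63 = -1*(-2520) = 2520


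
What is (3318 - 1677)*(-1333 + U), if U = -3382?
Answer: -7737315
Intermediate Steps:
(3318 - 1677)*(-1333 + U) = (3318 - 1677)*(-1333 - 3382) = 1641*(-4715) = -7737315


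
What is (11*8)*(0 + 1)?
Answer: 88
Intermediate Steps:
(11*8)*(0 + 1) = 88*1 = 88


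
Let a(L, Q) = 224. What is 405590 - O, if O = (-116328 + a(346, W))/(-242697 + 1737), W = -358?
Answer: 12216356287/30120 ≈ 4.0559e+5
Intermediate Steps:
O = 14513/30120 (O = (-116328 + 224)/(-242697 + 1737) = -116104/(-240960) = -116104*(-1/240960) = 14513/30120 ≈ 0.48184)
405590 - O = 405590 - 1*14513/30120 = 405590 - 14513/30120 = 12216356287/30120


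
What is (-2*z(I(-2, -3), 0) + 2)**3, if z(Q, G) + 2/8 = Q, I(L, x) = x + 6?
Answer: -343/8 ≈ -42.875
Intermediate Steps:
I(L, x) = 6 + x
z(Q, G) = -1/4 + Q
(-2*z(I(-2, -3), 0) + 2)**3 = (-2*(-1/4 + (6 - 3)) + 2)**3 = (-2*(-1/4 + 3) + 2)**3 = (-2*11/4 + 2)**3 = (-11/2 + 2)**3 = (-7/2)**3 = -343/8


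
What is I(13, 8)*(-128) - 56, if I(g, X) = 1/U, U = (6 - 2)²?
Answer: -64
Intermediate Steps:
U = 16 (U = 4² = 16)
I(g, X) = 1/16
I(13, 8)*(-128) - 56 = (1/16)*(-128) - 56 = -8 - 56 = -64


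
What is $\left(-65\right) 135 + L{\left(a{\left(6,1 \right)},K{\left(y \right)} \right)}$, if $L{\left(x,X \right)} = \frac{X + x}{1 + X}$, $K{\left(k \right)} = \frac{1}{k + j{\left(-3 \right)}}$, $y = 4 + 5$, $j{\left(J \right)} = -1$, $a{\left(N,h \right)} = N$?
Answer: $- \frac{78926}{9} \approx -8769.6$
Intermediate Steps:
$y = 9$
$K{\left(k \right)} = \frac{1}{-1 + k}$ ($K{\left(k \right)} = \frac{1}{k - 1} = \frac{1}{-1 + k}$)
$L{\left(x,X \right)} = \frac{X + x}{1 + X}$
$\left(-65\right) 135 + L{\left(a{\left(6,1 \right)},K{\left(y \right)} \right)} = \left(-65\right) 135 + \frac{\frac{1}{-1 + 9} + 6}{1 + \frac{1}{-1 + 9}} = -8775 + \frac{\frac{1}{8} + 6}{1 + \frac{1}{8}} = -8775 + \frac{1}{\frac{9}{8}} \cdot \frac{49}{8} = -8775 + \frac{8}{9} \cdot \frac{49}{8} = -8775 + \frac{49}{9} = - \frac{78926}{9}$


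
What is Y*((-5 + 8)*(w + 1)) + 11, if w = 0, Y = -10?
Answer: -19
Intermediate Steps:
Y*((-5 + 8)*(w + 1)) + 11 = -10*(-5 + 8)*(0 + 1) + 11 = -30 + 11 = -19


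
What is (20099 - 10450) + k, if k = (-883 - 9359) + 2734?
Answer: 2141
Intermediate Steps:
k = -7508 (k = -10242 + 2734 = -7508)
(20099 - 10450) + k = (20099 - 10450) - 7508 = 9649 - 7508 = 2141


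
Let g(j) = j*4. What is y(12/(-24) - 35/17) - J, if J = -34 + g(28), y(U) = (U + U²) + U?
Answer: -88515/1156 ≈ -76.570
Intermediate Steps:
g(j) = 4*j
y(U) = U² + 2*U
J = 78 (J = -34 + 4*28 = -34 + 112 = 78)
y(12/(-24) - 35/17) - J = (12/(-24) - 35/17)*(2 + (12/(-24) - 35/17)) - 1*78 = (12*(-1/24) - 35*1/17)*(2 + (12*(-1/24) - 35*1/17)) - 78 = (-½ - 35/17)*(2 + (-½ - 35/17)) - 78 = -87*(2 - 87/34)/34 - 78 = -87/34*(-19/34) - 78 = 1653/1156 - 78 = -88515/1156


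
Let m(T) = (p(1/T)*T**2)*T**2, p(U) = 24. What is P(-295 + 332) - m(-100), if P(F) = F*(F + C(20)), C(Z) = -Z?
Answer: -2399999371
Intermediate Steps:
m(T) = 24*T**4 (m(T) = (24*T**2)*T**2 = 24*T**4)
P(F) = F*(-20 + F) (P(F) = F*(F - 1*20) = F*(F - 20) = F*(-20 + F))
P(-295 + 332) - m(-100) = (-295 + 332)*(-20 + (-295 + 332)) - 24*(-100)**4 = 37*(-20 + 37) - 24*100000000 = 37*17 - 1*2400000000 = 629 - 2400000000 = -2399999371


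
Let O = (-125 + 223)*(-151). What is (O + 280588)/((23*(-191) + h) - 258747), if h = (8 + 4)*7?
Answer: -132895/131528 ≈ -1.0104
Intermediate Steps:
h = 84 (h = 12*7 = 84)
O = -14798 (O = 98*(-151) = -14798)
(O + 280588)/((23*(-191) + h) - 258747) = (-14798 + 280588)/((23*(-191) + 84) - 258747) = 265790/((-4393 + 84) - 258747) = 265790/(-4309 - 258747) = 265790/(-263056) = 265790*(-1/263056) = -132895/131528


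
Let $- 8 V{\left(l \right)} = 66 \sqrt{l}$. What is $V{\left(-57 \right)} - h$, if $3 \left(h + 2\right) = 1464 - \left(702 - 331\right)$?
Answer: $- \frac{1087}{3} - \frac{33 i \sqrt{57}}{4} \approx -362.33 - 62.286 i$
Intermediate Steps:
$V{\left(l \right)} = - \frac{33 \sqrt{l}}{4}$ ($V{\left(l \right)} = - \frac{66 \sqrt{l}}{8} = - \frac{33 \sqrt{l}}{4}$)
$h = \frac{1087}{3}$ ($h = -2 + \frac{1464 - \left(702 - 331\right)}{3} = -2 + \frac{1464 - 371}{3} = -2 + \frac{1}{3} \cdot 1093 = -2 + \frac{1093}{3} = \frac{1087}{3} \approx 362.33$)
$V{\left(-57 \right)} - h = - \frac{33 \sqrt{-57}}{4} - \frac{1087}{3} = - \frac{33 i \sqrt{57}}{4} - \frac{1087}{3} = - \frac{1087}{3} - \frac{33 i \sqrt{57}}{4}$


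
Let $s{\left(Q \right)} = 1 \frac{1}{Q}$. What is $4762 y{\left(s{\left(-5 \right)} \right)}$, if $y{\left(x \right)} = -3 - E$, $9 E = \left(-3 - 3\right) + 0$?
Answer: $- \frac{33334}{3} \approx -11111.0$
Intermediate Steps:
$s{\left(Q \right)} = \frac{1}{Q}$
$E = - \frac{2}{3}$ ($E = \frac{\left(-3 - 3\right) + 0}{9} = \frac{-6 + 0}{9} = \frac{1}{9} \left(-6\right) = - \frac{2}{3} \approx -0.66667$)
$y{\left(x \right)} = - \frac{7}{3}$ ($y{\left(x \right)} = -3 - - \frac{2}{3} = -3 + \frac{2}{3} = - \frac{7}{3}$)
$4762 y{\left(s{\left(-5 \right)} \right)} = 4762 \left(- \frac{7}{3}\right) = - \frac{33334}{3}$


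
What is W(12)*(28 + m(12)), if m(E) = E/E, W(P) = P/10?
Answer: 174/5 ≈ 34.800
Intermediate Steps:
W(P) = P/10 (W(P) = P*(⅒) = P/10)
m(E) = 1
W(12)*(28 + m(12)) = ((⅒)*12)*(28 + 1) = (6/5)*29 = 174/5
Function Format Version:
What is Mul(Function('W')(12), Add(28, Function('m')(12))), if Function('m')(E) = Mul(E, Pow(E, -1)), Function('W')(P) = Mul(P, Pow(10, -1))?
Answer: Rational(174, 5) ≈ 34.800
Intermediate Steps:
Function('W')(P) = Mul(Rational(1, 10), P) (Function('W')(P) = Mul(P, Rational(1, 10)) = Mul(Rational(1, 10), P))
Function('m')(E) = 1
Mul(Function('W')(12), Add(28, Function('m')(12))) = Mul(Mul(Rational(1, 10), 12), Add(28, 1)) = Mul(Rational(6, 5), 29) = Rational(174, 5)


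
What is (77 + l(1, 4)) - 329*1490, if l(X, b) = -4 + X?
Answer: -490136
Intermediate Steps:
(77 + l(1, 4)) - 329*1490 = (77 + (-4 + 1)) - 329*1490 = (77 - 3) - 490210 = 74 - 490210 = -490136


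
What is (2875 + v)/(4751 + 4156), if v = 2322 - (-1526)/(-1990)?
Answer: 5170252/8862465 ≈ 0.58339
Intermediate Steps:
v = 2309627/995 (v = 2322 - (-1526)*(-1)/1990 = 2322 - 1*763/995 = 2322 - 763/995 = 2309627/995 ≈ 2321.2)
(2875 + v)/(4751 + 4156) = (2875 + 2309627/995)/(4751 + 4156) = (5170252/995)/8907 = (5170252/995)*(1/8907) = 5170252/8862465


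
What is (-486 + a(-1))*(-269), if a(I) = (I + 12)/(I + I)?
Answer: 264427/2 ≈ 1.3221e+5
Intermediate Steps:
a(I) = (12 + I)/(2*I) (a(I) = (12 + I)/((2*I)) = (12 + I)*(1/(2*I)) = (12 + I)/(2*I))
(-486 + a(-1))*(-269) = (-486 + (1/2)*(12 - 1)/(-1))*(-269) = (-486 + (1/2)*(-1)*11)*(-269) = (-486 - 11/2)*(-269) = -983/2*(-269) = 264427/2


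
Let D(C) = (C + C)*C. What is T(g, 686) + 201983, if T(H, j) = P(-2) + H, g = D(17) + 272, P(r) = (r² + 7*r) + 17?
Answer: 202840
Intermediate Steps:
P(r) = 17 + r² + 7*r
D(C) = 2*C² (D(C) = (2*C)*C = 2*C²)
g = 850 (g = 2*17² + 272 = 2*289 + 272 = 578 + 272 = 850)
T(H, j) = 7 + H (T(H, j) = (17 + (-2)² + 7*(-2)) + H = (17 + 4 - 14) + H = 7 + H)
T(g, 686) + 201983 = (7 + 850) + 201983 = 857 + 201983 = 202840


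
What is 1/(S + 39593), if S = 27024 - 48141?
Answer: 1/18476 ≈ 5.4124e-5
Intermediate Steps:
S = -21117
1/(S + 39593) = 1/(-21117 + 39593) = 1/18476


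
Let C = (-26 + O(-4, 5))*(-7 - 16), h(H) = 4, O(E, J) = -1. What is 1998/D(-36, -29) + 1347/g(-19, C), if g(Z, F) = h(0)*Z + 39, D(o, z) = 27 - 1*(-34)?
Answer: -8241/2257 ≈ -3.6513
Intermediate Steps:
D(o, z) = 61 (D(o, z) = 27 + 34 = 61)
C = 621 (C = (-26 - 1)*(-7 - 16) = -27*(-23) = 621)
g(Z, F) = 39 + 4*Z (g(Z, F) = 4*Z + 39 = 39 + 4*Z)
1998/D(-36, -29) + 1347/g(-19, C) = 1998/61 + 1347/(39 + 4*(-19)) = 1998*(1/61) + 1347/(39 - 76) = 1998/61 + 1347/(-37) = 1998/61 + 1347*(-1/37) = 1998/61 - 1347/37 = -8241/2257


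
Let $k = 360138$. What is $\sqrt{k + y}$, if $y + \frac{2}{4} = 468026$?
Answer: $\frac{\sqrt{3312654}}{2} \approx 910.04$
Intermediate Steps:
$y = \frac{936051}{2}$ ($y = - \frac{1}{2} + 468026 = \frac{936051}{2} \approx 4.6803 \cdot 10^{5}$)
$\sqrt{k + y} = \sqrt{360138 + \frac{936051}{2}} = \sqrt{\frac{1656327}{2}} = \frac{\sqrt{3312654}}{2}$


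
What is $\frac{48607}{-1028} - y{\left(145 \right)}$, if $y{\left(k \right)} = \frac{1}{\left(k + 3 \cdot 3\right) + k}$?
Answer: $- \frac{14534521}{307372} \approx -47.286$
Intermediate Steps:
$y{\left(k \right)} = \frac{1}{9 + 2 k}$ ($y{\left(k \right)} = \frac{1}{\left(k + 9\right) + k} = \frac{1}{\left(9 + k\right) + k} = \frac{1}{9 + 2 k}$)
$\frac{48607}{-1028} - y{\left(145 \right)} = \frac{48607}{-1028} - \frac{1}{9 + 2 \cdot 145} = 48607 \left(- \frac{1}{1028}\right) - \frac{1}{9 + 290} = - \frac{48607}{1028} - \frac{1}{299} = - \frac{14534521}{307372}$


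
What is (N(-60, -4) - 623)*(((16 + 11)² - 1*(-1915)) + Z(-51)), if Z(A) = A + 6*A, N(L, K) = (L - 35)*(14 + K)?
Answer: -3597451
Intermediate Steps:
N(L, K) = (-35 + L)*(14 + K)
Z(A) = 7*A
(N(-60, -4) - 623)*(((16 + 11)² - 1*(-1915)) + Z(-51)) = ((-490 - 35*(-4) + 14*(-60) - 4*(-60)) - 623)*(((16 + 11)² - 1*(-1915)) + 7*(-51)) = ((-490 + 140 - 840 + 240) - 623)*((27² + 1915) - 357) = (-950 - 623)*((729 + 1915) - 357) = -1573*(2644 - 357) = -1573*2287 = -3597451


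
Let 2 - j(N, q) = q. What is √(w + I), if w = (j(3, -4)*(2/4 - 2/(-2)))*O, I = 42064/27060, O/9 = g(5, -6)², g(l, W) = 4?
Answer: 2*√122691885/615 ≈ 36.022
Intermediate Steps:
j(N, q) = 2 - q
O = 144 (O = 9*4² = 9*16 = 144)
I = 956/615 (I = 42064*(1/27060) = 956/615 ≈ 1.5545)
w = 1296 (w = ((2 - 1*(-4))*(2/4 - 2/(-2)))*144 = ((2 + 4)*(2*(¼) - 2*(-½)))*144 = (6*(½ + 1))*144 = (6*(3/2))*144 = 9*144 = 1296)
√(w + I) = √(1296 + 956/615) = √(797996/615) = 2*√122691885/615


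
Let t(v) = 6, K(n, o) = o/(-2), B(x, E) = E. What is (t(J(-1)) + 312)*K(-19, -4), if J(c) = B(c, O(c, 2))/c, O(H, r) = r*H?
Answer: 636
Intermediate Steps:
O(H, r) = H*r
K(n, o) = -o/2 (K(n, o) = o*(-1/2) = -o/2)
J(c) = 2 (J(c) = (c*2)/c = (2*c)/c = 2)
(t(J(-1)) + 312)*K(-19, -4) = (6 + 312)*(-1/2*(-4)) = 318*2 = 636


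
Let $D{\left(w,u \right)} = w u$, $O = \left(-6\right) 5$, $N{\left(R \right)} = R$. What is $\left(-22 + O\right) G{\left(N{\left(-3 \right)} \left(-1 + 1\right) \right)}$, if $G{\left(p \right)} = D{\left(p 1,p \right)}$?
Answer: $0$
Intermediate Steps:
$O = -30$
$D{\left(w,u \right)} = u w$
$G{\left(p \right)} = p^{2}$ ($G{\left(p \right)} = p p 1 = p p = p^{2}$)
$\left(-22 + O\right) G{\left(N{\left(-3 \right)} \left(-1 + 1\right) \right)} = \left(-22 - 30\right) \left(- 3 \left(-1 + 1\right)\right)^{2} = - 52 \left(\left(-3\right) 0\right)^{2} = - 52 \cdot 0^{2} = \left(-52\right) 0 = 0$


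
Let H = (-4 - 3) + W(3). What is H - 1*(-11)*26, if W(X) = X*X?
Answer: 288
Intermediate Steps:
W(X) = X²
H = 2 (H = (-4 - 3) + 3² = -7 + 9 = 2)
H - 1*(-11)*26 = 2 - 1*(-11)*26 = 2 + 11*26 = 2 + 286 = 288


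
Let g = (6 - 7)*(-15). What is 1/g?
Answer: 1/15 ≈ 0.066667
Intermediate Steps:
g = 15 (g = -1*(-15) = 15)
1/g = 1/15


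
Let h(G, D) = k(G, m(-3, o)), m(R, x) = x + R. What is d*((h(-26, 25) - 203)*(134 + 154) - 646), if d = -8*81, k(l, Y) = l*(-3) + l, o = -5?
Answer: 28598832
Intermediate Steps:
m(R, x) = R + x
k(l, Y) = -2*l (k(l, Y) = -3*l + l = -2*l)
h(G, D) = -2*G
d = -648
d*((h(-26, 25) - 203)*(134 + 154) - 646) = -648*((-2*(-26) - 203)*(134 + 154) - 646) = -648*((52 - 203)*288 - 646) = -648*(-151*288 - 646) = -648*(-43488 - 646) = -648*(-44134) = 28598832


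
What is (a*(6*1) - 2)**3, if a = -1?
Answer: -512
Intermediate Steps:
(a*(6*1) - 2)**3 = (-6 - 2)**3 = (-8)**3 = -512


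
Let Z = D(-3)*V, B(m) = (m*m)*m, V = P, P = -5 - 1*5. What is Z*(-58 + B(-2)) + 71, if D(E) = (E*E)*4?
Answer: 23831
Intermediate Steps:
P = -10 (P = -5 - 5 = -10)
V = -10
B(m) = m³ (B(m) = m²*m = m³)
D(E) = 4*E² (D(E) = E²*4 = 4*E²)
Z = -360 (Z = (4*(-3)²)*(-10) = (4*9)*(-10) = 36*(-10) = -360)
Z*(-58 + B(-2)) + 71 = -360*(-58 + (-2)³) + 71 = -360*(-58 - 8) + 71 = -360*(-66) + 71 = 23760 + 71 = 23831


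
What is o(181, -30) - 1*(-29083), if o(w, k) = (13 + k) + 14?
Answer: 29080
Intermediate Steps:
o(w, k) = 27 + k
o(181, -30) - 1*(-29083) = (27 - 30) - 1*(-29083) = -3 + 29083 = 29080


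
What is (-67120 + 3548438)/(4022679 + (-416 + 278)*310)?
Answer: 3481318/3979899 ≈ 0.87473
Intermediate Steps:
(-67120 + 3548438)/(4022679 + (-416 + 278)*310) = 3481318/(4022679 - 138*310) = 3481318/(4022679 - 42780) = 3481318/3979899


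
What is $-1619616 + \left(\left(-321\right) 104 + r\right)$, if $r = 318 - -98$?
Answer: $-1652584$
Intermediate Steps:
$r = 416$ ($r = 318 + 98 = 416$)
$-1619616 + \left(\left(-321\right) 104 + r\right) = -1619616 + \left(\left(-321\right) 104 + 416\right) = -1619616 + \left(-33384 + 416\right) = -1619616 - 32968 = -1652584$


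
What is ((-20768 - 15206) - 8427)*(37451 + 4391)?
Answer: -1857826642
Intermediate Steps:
((-20768 - 15206) - 8427)*(37451 + 4391) = (-35974 - 8427)*41842 = -44401*41842 = -1857826642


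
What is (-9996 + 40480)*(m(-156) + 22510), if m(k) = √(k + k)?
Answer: 686194840 + 60968*I*√78 ≈ 6.8619e+8 + 5.3846e+5*I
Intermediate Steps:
m(k) = √2*√k (m(k) = √(2*k) = √2*√k)
(-9996 + 40480)*(m(-156) + 22510) = (-9996 + 40480)*(√2*√(-156) + 22510) = 30484*(√2*(2*I*√39) + 22510) = 30484*(2*I*√78 + 22510) = 30484*(22510 + 2*I*√78) = 686194840 + 60968*I*√78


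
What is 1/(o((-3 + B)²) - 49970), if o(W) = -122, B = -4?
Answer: -1/50092 ≈ -1.9963e-5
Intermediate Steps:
1/(o((-3 + B)²) - 49970) = 1/(-122 - 49970) = 1/(-50092) = -1/50092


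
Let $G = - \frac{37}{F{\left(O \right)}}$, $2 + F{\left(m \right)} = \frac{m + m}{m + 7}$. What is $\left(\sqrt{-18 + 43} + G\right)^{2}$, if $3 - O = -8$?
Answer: $\frac{135424}{49} \approx 2763.8$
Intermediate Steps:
$O = 11$ ($O = 3 - -8 = 3 + 8 = 11$)
$F{\left(m \right)} = -2 + \frac{2 m}{7 + m}$ ($F{\left(m \right)} = -2 + \frac{m + m}{m + 7} = -2 + \frac{2 m}{7 + m}$)
$G = \frac{333}{7}$ ($G = - \frac{37}{\left(-14\right) \frac{1}{7 + 11}} = - \frac{37}{\left(-14\right) \frac{1}{18}} = - \frac{37}{- \frac{7}{9}} = \left(-37\right) \left(- \frac{9}{7}\right) = \frac{333}{7} \approx 47.571$)
$\left(\sqrt{-18 + 43} + G\right)^{2} = \left(\sqrt{-18 + 43} + \frac{333}{7}\right)^{2} = \left(\sqrt{25} + \frac{333}{7}\right)^{2} = \left(5 + \frac{333}{7}\right)^{2} = \left(\frac{368}{7}\right)^{2} = \frac{135424}{49}$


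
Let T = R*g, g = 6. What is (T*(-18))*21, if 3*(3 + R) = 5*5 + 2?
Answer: -13608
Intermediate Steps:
R = 6 (R = -3 + (5*5 + 2)/3 = -3 + (25 + 2)/3 = -3 + (⅓)*27 = -3 + 9 = 6)
T = 36 (T = 6*6 = 36)
(T*(-18))*21 = (36*(-18))*21 = -648*21 = -13608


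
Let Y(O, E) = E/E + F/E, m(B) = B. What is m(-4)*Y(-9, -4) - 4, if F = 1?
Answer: -7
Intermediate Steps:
Y(O, E) = 1 + 1/E (Y(O, E) = E/E + 1/E = 1 + 1/E)
m(-4)*Y(-9, -4) - 4 = -4*(1 - 4)/(-4) - 4 = -(-1)*(-3) - 4 = -4*¾ - 4 = -3 - 4 = -7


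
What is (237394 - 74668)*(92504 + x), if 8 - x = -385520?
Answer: 77788235232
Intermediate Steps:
x = 385528 (x = 8 - 1*(-385520) = 8 + 385520 = 385528)
(237394 - 74668)*(92504 + x) = (237394 - 74668)*(92504 + 385528) = 162726*478032 = 77788235232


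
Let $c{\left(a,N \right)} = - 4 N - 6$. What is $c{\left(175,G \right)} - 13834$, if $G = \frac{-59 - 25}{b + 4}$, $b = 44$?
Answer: $-13833$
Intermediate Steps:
$G = - \frac{7}{4}$ ($G = \frac{-59 - 25}{44 + 4} = - \frac{84}{48} = \left(-84\right) \frac{1}{48} = - \frac{7}{4} \approx -1.75$)
$c{\left(a,N \right)} = -6 - 4 N$
$c{\left(175,G \right)} - 13834 = \left(-6 - -7\right) - 13834 = \left(-6 + 7\right) - 13834 = 1 - 13834 = -13833$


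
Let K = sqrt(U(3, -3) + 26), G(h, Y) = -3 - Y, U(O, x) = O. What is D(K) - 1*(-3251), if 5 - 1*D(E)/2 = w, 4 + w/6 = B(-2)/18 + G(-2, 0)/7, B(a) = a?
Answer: 69625/21 ≈ 3315.5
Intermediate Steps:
K = sqrt(29) (K = sqrt(3 + 26) = sqrt(29) ≈ 5.3852)
w = -572/21 (w = -24 + 6*(-2/18 + (-3 - 1*0)/7) = -24 + 6*(-2*1/18 + (-3 + 0)*(1/7)) = -24 + 6*(-1/9 - 3*1/7) = -24 + 6*(-1/9 - 3/7) = -24 + 6*(-34/63) = -24 - 68/21 = -572/21 ≈ -27.238)
D(E) = 1354/21 (D(E) = 10 - 2*(-572/21) = 10 + 1144/21 = 1354/21)
D(K) - 1*(-3251) = 1354/21 - 1*(-3251) = 1354/21 + 3251 = 69625/21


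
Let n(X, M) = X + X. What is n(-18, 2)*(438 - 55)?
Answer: -13788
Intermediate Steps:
n(X, M) = 2*X
n(-18, 2)*(438 - 55) = (2*(-18))*(438 - 55) = -36*383 = -13788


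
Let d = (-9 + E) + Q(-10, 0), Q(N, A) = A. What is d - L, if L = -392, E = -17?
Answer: 366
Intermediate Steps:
d = -26 (d = (-9 - 17) + 0 = -26 + 0 = -26)
d - L = -26 - 1*(-392) = -26 + 392 = 366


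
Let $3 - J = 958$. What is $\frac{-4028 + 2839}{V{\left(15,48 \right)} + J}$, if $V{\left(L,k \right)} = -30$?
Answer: $\frac{1189}{985} \approx 1.2071$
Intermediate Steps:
$J = -955$ ($J = 3 - 958 = -955$)
$\frac{-4028 + 2839}{V{\left(15,48 \right)} + J} = \frac{-4028 + 2839}{-30 - 955} = - \frac{1189}{-985} = \left(-1189\right) \left(- \frac{1}{985}\right) = \frac{1189}{985}$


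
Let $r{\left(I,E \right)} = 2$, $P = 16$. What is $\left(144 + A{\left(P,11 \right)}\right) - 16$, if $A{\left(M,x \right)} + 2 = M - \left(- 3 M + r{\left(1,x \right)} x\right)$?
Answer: $168$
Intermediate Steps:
$A{\left(M,x \right)} = -2 - 2 x + 4 M$ ($A{\left(M,x \right)} = -2 + \left(M - \left(- 3 M + 2 x\right)\right) = -2 + \left(M + \left(- 2 x + 3 M\right)\right) = -2 + \left(- 2 x + 4 M\right) = -2 - 2 x + 4 M$)
$\left(144 + A{\left(P,11 \right)}\right) - 16 = \left(144 - -40\right) - 16 = \left(144 + 40\right) - 16 = 184 - 16 = 168$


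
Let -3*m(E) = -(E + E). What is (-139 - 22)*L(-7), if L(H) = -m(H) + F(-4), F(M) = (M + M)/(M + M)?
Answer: -2737/3 ≈ -912.33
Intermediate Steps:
m(E) = 2*E/3 (m(E) = -(-1)*(E + E)/3 = -(-1)*2*E/3 = -(-2)*E/3 = 2*E/3)
F(M) = 1 (F(M) = (2*M)/((2*M)) = (2*M)*(1/(2*M)) = 1)
L(H) = 1 - 2*H/3 (L(H) = -2*H/3 + 1 = 1 - 2*H/3)
(-139 - 22)*L(-7) = (-139 - 22)*(1 - ⅔*(-7)) = -161*(1 + 14/3) = -161*17/3 = -2737/3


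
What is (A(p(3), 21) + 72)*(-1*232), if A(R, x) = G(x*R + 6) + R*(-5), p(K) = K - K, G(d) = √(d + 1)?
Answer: -16704 - 232*√7 ≈ -17318.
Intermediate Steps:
G(d) = √(1 + d)
p(K) = 0
A(R, x) = √(7 + R*x) - 5*R (A(R, x) = √(1 + (x*R + 6)) + R*(-5) = √(1 + (R*x + 6)) - 5*R = √(1 + (6 + R*x)) - 5*R = √(7 + R*x) - 5*R)
(A(p(3), 21) + 72)*(-1*232) = ((√(7 + 0*21) - 5*0) + 72)*(-1*232) = ((√(7 + 0) + 0) + 72)*(-232) = ((√7 + 0) + 72)*(-232) = (√7 + 72)*(-232) = (72 + √7)*(-232) = -16704 - 232*√7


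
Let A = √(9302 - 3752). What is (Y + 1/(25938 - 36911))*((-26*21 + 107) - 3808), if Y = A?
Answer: 4247/10973 - 21235*√222 ≈ -3.1639e+5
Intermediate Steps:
A = 5*√222 (A = √5550 = 5*√222 ≈ 74.498)
Y = 5*√222 ≈ 74.498
(Y + 1/(25938 - 36911))*((-26*21 + 107) - 3808) = (5*√222 + 1/(25938 - 36911))*((-26*21 + 107) - 3808) = (5*√222 + 1/(-10973))*((-546 + 107) - 3808) = (5*√222 - 1/10973)*(-439 - 3808) = (-1/10973 + 5*√222)*(-4247) = 4247/10973 - 21235*√222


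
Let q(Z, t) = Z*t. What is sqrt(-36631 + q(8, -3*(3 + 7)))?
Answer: I*sqrt(36871) ≈ 192.02*I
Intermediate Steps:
sqrt(-36631 + q(8, -3*(3 + 7))) = sqrt(-36631 + 8*(-3*(3 + 7))) = sqrt(-36631 + 8*(-3*10)) = sqrt(-36631 + 8*(-30)) = sqrt(-36631 - 240) = sqrt(-36871) = I*sqrt(36871)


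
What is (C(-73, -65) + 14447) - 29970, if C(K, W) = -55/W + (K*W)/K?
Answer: -202633/13 ≈ -15587.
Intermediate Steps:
C(K, W) = W - 55/W (C(K, W) = -55/W + W = W - 55/W)
(C(-73, -65) + 14447) - 29970 = ((-65 - 55/(-65)) + 14447) - 29970 = ((-65 - 55*(-1/65)) + 14447) - 29970 = ((-65 + 11/13) + 14447) - 29970 = (-834/13 + 14447) - 29970 = 186977/13 - 29970 = -202633/13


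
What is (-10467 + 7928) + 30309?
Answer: 27770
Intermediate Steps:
(-10467 + 7928) + 30309 = -2539 + 30309 = 27770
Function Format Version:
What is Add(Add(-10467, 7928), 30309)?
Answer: 27770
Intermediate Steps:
Add(Add(-10467, 7928), 30309) = Add(-2539, 30309) = 27770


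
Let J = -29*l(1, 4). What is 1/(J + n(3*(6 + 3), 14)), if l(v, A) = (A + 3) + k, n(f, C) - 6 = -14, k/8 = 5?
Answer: -1/1371 ≈ -0.00072939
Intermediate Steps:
k = 40 (k = 8*5 = 40)
n(f, C) = -8 (n(f, C) = 6 - 14 = -8)
l(v, A) = 43 + A (l(v, A) = (A + 3) + 40 = (3 + A) + 40 = 43 + A)
J = -1363 (J = -29*(43 + 4) = -29*47 = -1363)
1/(J + n(3*(6 + 3), 14)) = 1/(-1363 - 8) = 1/(-1371) = -1/1371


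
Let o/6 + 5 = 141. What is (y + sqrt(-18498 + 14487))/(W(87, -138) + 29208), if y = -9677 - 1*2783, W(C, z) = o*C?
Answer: -623/5010 + I*sqrt(4011)/100200 ≈ -0.12435 + 0.00063206*I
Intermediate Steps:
o = 816 (o = -30 + 6*141 = -30 + 846 = 816)
W(C, z) = 816*C
y = -12460 (y = -9677 - 2783 = -12460)
(y + sqrt(-18498 + 14487))/(W(87, -138) + 29208) = (-12460 + sqrt(-18498 + 14487))/(816*87 + 29208) = (-12460 + sqrt(-4011))/(70992 + 29208) = (-12460 + I*sqrt(4011))/100200 = (-12460 + I*sqrt(4011))*(1/100200) = -623/5010 + I*sqrt(4011)/100200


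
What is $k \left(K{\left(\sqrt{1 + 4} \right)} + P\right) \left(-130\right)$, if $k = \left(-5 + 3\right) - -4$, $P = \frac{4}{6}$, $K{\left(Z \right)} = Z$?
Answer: $- \frac{520}{3} - 260 \sqrt{5} \approx -754.71$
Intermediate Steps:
$P = \frac{2}{3}$ ($P = 4 \cdot \frac{1}{6} = \frac{2}{3} \approx 0.66667$)
$k = 2$ ($k = -2 + 4 = 2$)
$k \left(K{\left(\sqrt{1 + 4} \right)} + P\right) \left(-130\right) = 2 \left(\sqrt{1 + 4} + \frac{2}{3}\right) \left(-130\right) = 2 \left(\sqrt{5} + \frac{2}{3}\right) \left(-130\right) = 2 \left(\frac{2}{3} + \sqrt{5}\right) \left(-130\right) = \left(\frac{4}{3} + 2 \sqrt{5}\right) \left(-130\right) = - \frac{520}{3} - 260 \sqrt{5}$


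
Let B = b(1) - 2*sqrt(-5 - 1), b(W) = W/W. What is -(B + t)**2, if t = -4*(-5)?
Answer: -417 + 84*I*sqrt(6) ≈ -417.0 + 205.76*I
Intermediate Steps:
t = 20
b(W) = 1
B = 1 - 2*I*sqrt(6) (B = 1 - 2*sqrt(-5 - 1) = 1 - 2*I*sqrt(6) ≈ 1.0 - 4.899*I)
-(B + t)**2 = -((1 - 2*I*sqrt(6)) + 20)**2 = -(21 - 2*I*sqrt(6))**2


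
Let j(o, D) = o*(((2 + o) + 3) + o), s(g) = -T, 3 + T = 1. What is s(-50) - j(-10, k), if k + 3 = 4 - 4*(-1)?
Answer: -148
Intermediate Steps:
T = -2 (T = -3 + 1 = -2)
k = 5 (k = -3 + (4 - 4*(-1)) = -3 + (4 + 4) = -3 + 8 = 5)
s(g) = 2 (s(g) = -1*(-2) = 2)
j(o, D) = o*(5 + 2*o) (j(o, D) = o*((5 + o) + o) = o*(5 + 2*o))
s(-50) - j(-10, k) = 2 - (-10)*(5 + 2*(-10)) = 2 - (-10)*(5 - 20) = 2 - (-10)*(-15) = 2 - 1*150 = 2 - 150 = -148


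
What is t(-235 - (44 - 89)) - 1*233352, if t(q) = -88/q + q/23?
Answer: -509891158/2185 ≈ -2.3336e+5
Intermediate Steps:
t(q) = -88/q + q/23 (t(q) = -88/q + q*(1/23) = -88/q + q/23)
t(-235 - (44 - 89)) - 1*233352 = (-88/(-235 - (44 - 89)) + (-235 - (44 - 89))/23) - 1*233352 = (-88/(-235 - 1*(-45)) + (-235 - 1*(-45))/23) - 233352 = (-88/(-235 + 45) + (-235 + 45)/23) - 233352 = (-88/(-190) + (1/23)*(-190)) - 233352 = (-88*(-1/190) - 190/23) - 233352 = (44/95 - 190/23) - 233352 = -17038/2185 - 233352 = -509891158/2185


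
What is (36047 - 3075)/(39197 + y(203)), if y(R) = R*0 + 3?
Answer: 8243/9800 ≈ 0.84112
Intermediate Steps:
y(R) = 3 (y(R) = 0 + 3 = 3)
(36047 - 3075)/(39197 + y(203)) = (36047 - 3075)/(39197 + 3) = 32972/39200 = 32972*(1/39200) = 8243/9800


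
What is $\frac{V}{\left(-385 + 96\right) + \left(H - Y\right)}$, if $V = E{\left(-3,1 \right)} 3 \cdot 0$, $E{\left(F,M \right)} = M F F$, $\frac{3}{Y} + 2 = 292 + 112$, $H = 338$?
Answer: $0$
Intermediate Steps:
$Y = \frac{1}{134}$ ($Y = \frac{3}{-2 + \left(292 + 112\right)} = \frac{3}{-2 + 404} = \frac{3}{402} = 3 \cdot \frac{1}{402} = \frac{1}{134} \approx 0.0074627$)
$E{\left(F,M \right)} = M F^{2}$ ($E{\left(F,M \right)} = F M F = M F^{2}$)
$V = 0$ ($V = 1 \left(-3\right)^{2} \cdot 3 \cdot 0 = 1 \cdot 9 \cdot 3 \cdot 0 = 9 \cdot 3 \cdot 0 = 27 \cdot 0 = 0$)
$\frac{V}{\left(-385 + 96\right) + \left(H - Y\right)} = \frac{1}{\left(-385 + 96\right) + \left(338 - \frac{1}{134}\right)} 0 = \frac{1}{-289 + \left(338 - \frac{1}{134}\right)} 0 = \frac{1}{-289 + \frac{45291}{134}} \cdot 0 = \frac{1}{\frac{6565}{134}} \cdot 0 = \frac{134}{6565} \cdot 0 = 0$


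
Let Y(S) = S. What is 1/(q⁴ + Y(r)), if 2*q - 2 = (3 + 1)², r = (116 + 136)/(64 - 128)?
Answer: 16/104913 ≈ 0.00015251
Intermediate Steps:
r = -63/16 (r = 252/(-64) = 252*(-1/64) = -63/16 ≈ -3.9375)
q = 9 (q = 1 + (3 + 1)²/2 = 1 + (½)*4² = 1 + (½)*16 = 1 + 8 = 9)
1/(q⁴ + Y(r)) = 1/(9⁴ - 63/16) = 1/(6561 - 63/16) = 1/(104913/16) = 16/104913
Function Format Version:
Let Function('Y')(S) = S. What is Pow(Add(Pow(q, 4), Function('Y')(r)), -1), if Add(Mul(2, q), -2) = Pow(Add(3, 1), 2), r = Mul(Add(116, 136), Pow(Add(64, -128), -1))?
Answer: Rational(16, 104913) ≈ 0.00015251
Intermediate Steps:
r = Rational(-63, 16) (r = Mul(252, Pow(-64, -1)) = Mul(252, Rational(-1, 64)) = Rational(-63, 16) ≈ -3.9375)
q = 9 (q = Add(1, Mul(Rational(1, 2), Pow(Add(3, 1), 2))) = Add(1, Mul(Rational(1, 2), Pow(4, 2))) = Add(1, Mul(Rational(1, 2), 16)) = Add(1, 8) = 9)
Pow(Add(Pow(q, 4), Function('Y')(r)), -1) = Pow(Add(Pow(9, 4), Rational(-63, 16)), -1) = Pow(Add(6561, Rational(-63, 16)), -1) = Pow(Rational(104913, 16), -1) = Rational(16, 104913)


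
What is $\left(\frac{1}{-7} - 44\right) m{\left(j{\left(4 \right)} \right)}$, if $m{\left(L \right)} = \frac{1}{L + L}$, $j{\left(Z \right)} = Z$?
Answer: $- \frac{309}{56} \approx -5.5179$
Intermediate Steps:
$m{\left(L \right)} = \frac{1}{2 L}$
$\left(\frac{1}{-7} - 44\right) m{\left(j{\left(4 \right)} \right)} = \left(\frac{1}{-7} - 44\right) \frac{1}{2 \cdot 4} = \left(- \frac{1}{7} - 44\right) \frac{1}{2} \cdot \frac{1}{4} = \left(- \frac{309}{7}\right) \frac{1}{8} = - \frac{309}{56}$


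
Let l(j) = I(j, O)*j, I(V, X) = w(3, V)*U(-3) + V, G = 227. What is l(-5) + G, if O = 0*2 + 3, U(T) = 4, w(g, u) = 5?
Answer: 152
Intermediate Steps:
O = 3 (O = 0 + 3 = 3)
I(V, X) = 20 + V (I(V, X) = 5*4 + V = 20 + V)
l(j) = j*(20 + j) (l(j) = (20 + j)*j = j*(20 + j))
l(-5) + G = -5*(20 - 5) + 227 = -5*15 + 227 = -75 + 227 = 152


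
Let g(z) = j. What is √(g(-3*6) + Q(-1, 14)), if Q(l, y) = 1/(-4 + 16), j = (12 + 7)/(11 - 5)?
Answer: √13/2 ≈ 1.8028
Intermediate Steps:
j = 19/6 ≈ 3.1667
Q(l, y) = 1/12
g(z) = 19/6
√(g(-3*6) + Q(-1, 14)) = √(19/6 + 1/12) = √(13/4) = √13/2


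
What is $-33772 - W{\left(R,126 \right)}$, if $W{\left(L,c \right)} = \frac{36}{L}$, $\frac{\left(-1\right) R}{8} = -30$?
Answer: $- \frac{675443}{20} \approx -33772.0$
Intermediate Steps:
$R = 240$ ($R = \left(-8\right) \left(-30\right) = 240$)
$-33772 - W{\left(R,126 \right)} = -33772 - \frac{36}{240} = -33772 - 36 \cdot \frac{1}{240} = -33772 - \frac{3}{20} = - \frac{675443}{20}$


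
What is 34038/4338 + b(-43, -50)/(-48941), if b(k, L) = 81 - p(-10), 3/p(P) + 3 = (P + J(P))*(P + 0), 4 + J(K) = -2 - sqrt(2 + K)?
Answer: 784914298367/100055127223 - 20*I*sqrt(2)/415166503 ≈ 7.8448 - 6.8128e-8*I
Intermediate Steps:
J(K) = -6 - sqrt(2 + K) (J(K) = -4 + (-2 - sqrt(2 + K)) = -6 - sqrt(2 + K))
p(P) = 3/(-3 + P*(-6 + P - sqrt(2 + P))) (p(P) = 3/(-3 + (P + (-6 - sqrt(2 + P)))*(P + 0)) = 3/(-3 + (-6 + P - sqrt(2 + P))*P) = 3/(-3 + P*(-6 + P - sqrt(2 + P))))
b(k, L) = 81 + 3/(-157 - 20*I*sqrt(2)) (b(k, L) = 81 - (-3)/(3 - 1*(-10)**2 - 10*(6 + sqrt(2 - 10))) = 81 - (-3)/(3 - 1*100 - 10*(6 + sqrt(-8))) = 81 - (-3)/(3 - 100 - 10*(6 + 2*I*sqrt(2))) = 81 - (-3)/(3 - 100 + (-60 - 20*I*sqrt(2))) = 81 - (-3)/(-157 - 20*I*sqrt(2)) = 81 + 3/(-157 - 20*I*sqrt(2)))
34038/4338 + b(-43, -50)/(-48941) = 34038/4338 + (686966/8483 + 20*I*sqrt(2)/8483)/(-48941) = 34038*(1/4338) + (686966/8483 + 20*I*sqrt(2)/8483)*(-1/48941) = 1891/241 + (-686966/415166503 - 20*I*sqrt(2)/415166503) = 784914298367/100055127223 - 20*I*sqrt(2)/415166503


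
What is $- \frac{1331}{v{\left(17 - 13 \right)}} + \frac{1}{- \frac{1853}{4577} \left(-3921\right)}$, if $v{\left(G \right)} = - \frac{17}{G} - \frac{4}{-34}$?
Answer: $\frac{657597387541}{2041637253} \approx 322.09$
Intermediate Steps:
$v{\left(G \right)} = \frac{2}{17} - \frac{17}{G}$ ($v{\left(G \right)} = - \frac{17}{G} - - \frac{2}{17} = - \frac{17}{G} + \frac{2}{17} = \frac{2}{17} - \frac{17}{G}$)
$- \frac{1331}{v{\left(17 - 13 \right)}} + \frac{1}{- \frac{1853}{4577} \left(-3921\right)} = - \frac{1331}{\frac{2}{17} - \frac{17}{17 - 13}} + \frac{1}{- \frac{1853}{4577} \left(-3921\right)} = - \frac{1331}{\frac{2}{17} - \frac{17}{4}} + \frac{1}{\left(-1853\right) \frac{1}{4577}} \left(- \frac{1}{3921}\right) = - \frac{1331}{\frac{2}{17} - \frac{17}{4}} + \frac{1}{- \frac{1853}{4577}} \left(- \frac{1}{3921}\right) = - \frac{1331}{\frac{2}{17} - \frac{17}{4}} - - \frac{4577}{7265613} = - \frac{1331}{- \frac{281}{68}} + \frac{4577}{7265613} = \left(-1331\right) \left(- \frac{68}{281}\right) + \frac{4577}{7265613} = \frac{90508}{281} + \frac{4577}{7265613} = \frac{657597387541}{2041637253}$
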